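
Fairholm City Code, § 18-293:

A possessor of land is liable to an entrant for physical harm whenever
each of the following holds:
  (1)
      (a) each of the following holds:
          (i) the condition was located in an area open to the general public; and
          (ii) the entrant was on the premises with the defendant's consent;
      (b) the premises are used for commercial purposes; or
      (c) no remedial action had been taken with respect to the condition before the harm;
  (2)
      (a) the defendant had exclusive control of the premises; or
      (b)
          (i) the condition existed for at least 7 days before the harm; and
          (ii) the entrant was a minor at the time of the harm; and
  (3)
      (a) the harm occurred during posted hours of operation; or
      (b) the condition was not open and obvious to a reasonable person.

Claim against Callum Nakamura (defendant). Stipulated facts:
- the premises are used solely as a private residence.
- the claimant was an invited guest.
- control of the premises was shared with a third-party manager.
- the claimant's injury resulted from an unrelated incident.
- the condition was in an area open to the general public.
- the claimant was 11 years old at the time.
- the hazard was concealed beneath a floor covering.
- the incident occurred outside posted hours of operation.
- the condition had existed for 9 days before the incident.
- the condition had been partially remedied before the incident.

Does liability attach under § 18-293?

Yes — liable.

(i) public area — met.
(ii) consent to enter — met.
(a) = T AND T = true.
(b) commercial use — fails.
(c) no remedial action — not satisfied.
(1) = T OR F OR F = true.
(a) exclusive control — not satisfied.
(i) condition ≥7 days old — satisfied.
(ii) entrant a minor — holds.
So (b) is satisfied (T AND T).
So (2) is satisfied (F OR T).
(a) during posted hours — not satisfied.
(b) not open/obvious — satisfied.
(3): F OR T → true.
So Overall is satisfied (T AND T AND T).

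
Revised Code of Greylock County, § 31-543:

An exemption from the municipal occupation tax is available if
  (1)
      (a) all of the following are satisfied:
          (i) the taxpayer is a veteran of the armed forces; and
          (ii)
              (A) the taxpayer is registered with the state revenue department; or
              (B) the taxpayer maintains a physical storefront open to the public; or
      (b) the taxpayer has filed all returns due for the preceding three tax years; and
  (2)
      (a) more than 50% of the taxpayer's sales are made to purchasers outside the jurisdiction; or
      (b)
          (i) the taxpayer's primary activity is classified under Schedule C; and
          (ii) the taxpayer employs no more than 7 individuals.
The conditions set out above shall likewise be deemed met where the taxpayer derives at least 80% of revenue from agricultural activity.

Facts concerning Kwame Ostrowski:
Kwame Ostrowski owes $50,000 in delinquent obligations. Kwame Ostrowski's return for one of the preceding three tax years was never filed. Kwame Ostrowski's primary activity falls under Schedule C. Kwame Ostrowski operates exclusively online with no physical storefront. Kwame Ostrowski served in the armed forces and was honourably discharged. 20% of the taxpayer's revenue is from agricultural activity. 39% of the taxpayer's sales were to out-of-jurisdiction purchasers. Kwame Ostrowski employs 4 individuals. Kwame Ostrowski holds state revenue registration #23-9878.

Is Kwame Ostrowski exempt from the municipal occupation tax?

(i) veteran — met.
(A) state-registered — met.
(B) has storefront — not met.
(ii) = T OR F = true.
(a): T AND T → true.
(b) returns current — not met.
(1): T OR F → true.
(a) >50% out-of-jur. sales — fails.
(i) Schedule C activity — holds.
(ii) ≤ 7 employees — satisfied.
(b): T AND T → true.
(2): F OR T → true.
Overall = T AND T = true.
Exception (≥80% agricultural) — not satisfied.
Result: main true OR exception false → true.

Yes — exempt.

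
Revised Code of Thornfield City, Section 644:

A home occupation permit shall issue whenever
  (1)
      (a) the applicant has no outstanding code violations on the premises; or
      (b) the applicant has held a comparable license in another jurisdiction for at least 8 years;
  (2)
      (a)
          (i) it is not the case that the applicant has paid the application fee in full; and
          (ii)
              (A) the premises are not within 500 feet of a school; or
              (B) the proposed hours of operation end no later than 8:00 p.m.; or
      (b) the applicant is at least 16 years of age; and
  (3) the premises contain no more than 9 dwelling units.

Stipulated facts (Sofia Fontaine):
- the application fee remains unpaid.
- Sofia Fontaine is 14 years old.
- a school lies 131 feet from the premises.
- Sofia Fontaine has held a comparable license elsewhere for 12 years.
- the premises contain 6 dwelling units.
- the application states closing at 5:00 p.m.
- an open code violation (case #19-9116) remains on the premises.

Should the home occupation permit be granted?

(a) no code violations — not satisfied.
(b) prior license ≥ 8 yr — satisfied.
So (1) is satisfied (F OR T).
(i) not (fee paid) — satisfied.
(A) ≥500 ft from school — not met.
(B) closes by 8 p.m. — met.
(ii): F OR T → true.
(a): T AND T → true.
(b) age ≥ 16 — fails.
(2): T OR F → true.
(3) ≤ 9 units — holds.
So Overall is satisfied (T AND T AND T).

Yes — granted.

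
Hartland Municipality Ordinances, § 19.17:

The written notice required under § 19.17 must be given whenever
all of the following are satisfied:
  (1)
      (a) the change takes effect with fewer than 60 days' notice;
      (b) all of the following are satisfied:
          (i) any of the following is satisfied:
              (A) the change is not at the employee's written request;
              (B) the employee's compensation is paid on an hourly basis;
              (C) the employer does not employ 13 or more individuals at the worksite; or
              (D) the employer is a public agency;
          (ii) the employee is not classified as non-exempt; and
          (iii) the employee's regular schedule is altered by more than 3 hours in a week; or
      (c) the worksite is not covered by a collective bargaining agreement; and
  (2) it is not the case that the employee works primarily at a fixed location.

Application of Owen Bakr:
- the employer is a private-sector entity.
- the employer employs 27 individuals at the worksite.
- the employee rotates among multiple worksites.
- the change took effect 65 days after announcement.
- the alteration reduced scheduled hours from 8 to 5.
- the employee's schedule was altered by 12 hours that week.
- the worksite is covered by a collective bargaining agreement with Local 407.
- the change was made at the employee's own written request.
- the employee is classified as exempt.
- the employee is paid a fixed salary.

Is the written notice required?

(a) < 60 days' notice — not met.
(A) not employee-requested — fails.
(B) hourly-paid — not met.
(C) not (≥ 13 at site) — not met.
(D) public agency — fails.
(i) = F OR F OR F OR F = false.
(ii) not (non-exempt) — satisfied.
(iii) schedule shift > 3h — holds.
(b) = F AND T AND T = false.
(c) no CBA — not satisfied.
So (1) is not satisfied (F OR F OR F).
(2) not (fixed location) — satisfied.
Overall = F AND T = false.

No — not required.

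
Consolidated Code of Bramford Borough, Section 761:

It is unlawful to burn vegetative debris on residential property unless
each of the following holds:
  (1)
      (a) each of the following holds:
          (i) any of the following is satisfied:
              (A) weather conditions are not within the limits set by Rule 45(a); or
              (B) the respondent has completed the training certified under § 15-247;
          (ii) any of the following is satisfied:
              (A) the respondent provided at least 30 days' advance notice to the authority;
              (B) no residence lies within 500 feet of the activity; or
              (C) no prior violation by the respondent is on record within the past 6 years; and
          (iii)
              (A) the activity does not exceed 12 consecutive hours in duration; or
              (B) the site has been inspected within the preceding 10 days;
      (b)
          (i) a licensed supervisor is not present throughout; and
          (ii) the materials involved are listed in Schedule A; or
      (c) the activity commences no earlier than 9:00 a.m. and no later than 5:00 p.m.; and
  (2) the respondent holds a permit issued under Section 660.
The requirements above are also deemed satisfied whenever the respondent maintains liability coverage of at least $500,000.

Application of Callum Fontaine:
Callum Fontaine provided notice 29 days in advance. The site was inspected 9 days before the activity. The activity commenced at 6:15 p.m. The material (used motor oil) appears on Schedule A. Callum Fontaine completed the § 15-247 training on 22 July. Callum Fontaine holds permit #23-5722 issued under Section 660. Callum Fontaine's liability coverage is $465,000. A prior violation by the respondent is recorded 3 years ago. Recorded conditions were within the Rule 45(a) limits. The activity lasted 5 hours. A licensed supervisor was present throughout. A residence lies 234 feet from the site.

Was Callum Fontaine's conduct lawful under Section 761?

No — unlawful.

(A) not (weather ok) — not satisfied.
(B) training certified — met.
So (i) is satisfied (F OR T).
(A) ≥30 days' notice — not met.
(B) no residence in 500 ft — not satisfied.
(C) no prior violation — not met.
So (ii) is not satisfied (F OR F OR F).
(A) ≤ 12 hrs duration — satisfied.
(B) site inspected — satisfied.
So (iii) is satisfied (T OR T).
(a): T AND F AND T → false.
(i) not (supervisor present) — not met.
(ii) Schedule A material — satisfied.
(b): F AND T → false.
(c) start within hours — not met.
(1): F OR F OR F → false.
(2) holds permit — met.
So Overall is not satisfied (F AND T).
Exception (coverage ≥ $500,000) — not satisfied.
Result: main false OR exception false → false.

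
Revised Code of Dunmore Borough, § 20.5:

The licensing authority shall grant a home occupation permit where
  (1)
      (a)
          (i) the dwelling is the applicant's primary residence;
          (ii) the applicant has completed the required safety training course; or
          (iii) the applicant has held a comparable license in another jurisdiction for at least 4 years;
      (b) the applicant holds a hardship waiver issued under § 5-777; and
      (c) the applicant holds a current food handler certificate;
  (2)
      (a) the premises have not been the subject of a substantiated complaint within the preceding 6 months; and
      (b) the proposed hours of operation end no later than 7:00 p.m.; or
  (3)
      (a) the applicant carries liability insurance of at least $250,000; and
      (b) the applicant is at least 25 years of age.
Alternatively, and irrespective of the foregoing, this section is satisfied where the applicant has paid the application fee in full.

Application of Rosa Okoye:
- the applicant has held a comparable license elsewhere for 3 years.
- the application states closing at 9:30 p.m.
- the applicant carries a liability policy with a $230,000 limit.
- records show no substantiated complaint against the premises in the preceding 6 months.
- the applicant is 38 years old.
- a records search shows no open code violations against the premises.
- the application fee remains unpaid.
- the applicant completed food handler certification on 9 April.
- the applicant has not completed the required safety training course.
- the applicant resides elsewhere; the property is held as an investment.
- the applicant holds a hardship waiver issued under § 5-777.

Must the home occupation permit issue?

No — denied.

(i) primary residence — fails.
(ii) safety training — fails.
(iii) prior license ≥ 4 yr — not satisfied.
(a): F OR F OR F → false.
(b) hardship waiver — holds.
(c) food handler cert. — satisfied.
(1): F AND T AND T → false.
(a) no complaint in 6 mo. — satisfied.
(b) closes by 7 p.m. — not satisfied.
(2) = T AND F = false.
(a) insurance ≥ $250,000 — not met.
(b) age ≥ 25 — satisfied.
So (3) is not satisfied (F AND T).
So Overall is not satisfied (F OR F OR F).
Exception (fee paid) — not satisfied.
Result: main false OR exception false → false.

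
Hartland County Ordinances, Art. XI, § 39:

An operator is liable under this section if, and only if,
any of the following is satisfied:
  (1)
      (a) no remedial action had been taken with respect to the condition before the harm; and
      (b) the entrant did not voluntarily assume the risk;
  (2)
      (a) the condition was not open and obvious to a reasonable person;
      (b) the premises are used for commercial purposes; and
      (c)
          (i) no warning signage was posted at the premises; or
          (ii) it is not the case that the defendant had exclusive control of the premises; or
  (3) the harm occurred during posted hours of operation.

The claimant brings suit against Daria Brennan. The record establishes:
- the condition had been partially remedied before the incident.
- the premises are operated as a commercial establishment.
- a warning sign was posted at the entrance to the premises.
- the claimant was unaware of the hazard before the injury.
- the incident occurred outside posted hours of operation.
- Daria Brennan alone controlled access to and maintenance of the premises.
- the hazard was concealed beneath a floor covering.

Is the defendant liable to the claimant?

(a) no remedial action — not satisfied.
(b) no assumed risk — met.
So (1) is not satisfied (F AND T).
(a) not open/obvious — satisfied.
(b) commercial use — met.
(i) no signage posted — not satisfied.
(ii) not (exclusive control) — not satisfied.
(c): F OR F → false.
(2) = T AND T AND F = false.
(3) during posted hours — not met.
Overall: F OR F OR F → false.

No — not liable.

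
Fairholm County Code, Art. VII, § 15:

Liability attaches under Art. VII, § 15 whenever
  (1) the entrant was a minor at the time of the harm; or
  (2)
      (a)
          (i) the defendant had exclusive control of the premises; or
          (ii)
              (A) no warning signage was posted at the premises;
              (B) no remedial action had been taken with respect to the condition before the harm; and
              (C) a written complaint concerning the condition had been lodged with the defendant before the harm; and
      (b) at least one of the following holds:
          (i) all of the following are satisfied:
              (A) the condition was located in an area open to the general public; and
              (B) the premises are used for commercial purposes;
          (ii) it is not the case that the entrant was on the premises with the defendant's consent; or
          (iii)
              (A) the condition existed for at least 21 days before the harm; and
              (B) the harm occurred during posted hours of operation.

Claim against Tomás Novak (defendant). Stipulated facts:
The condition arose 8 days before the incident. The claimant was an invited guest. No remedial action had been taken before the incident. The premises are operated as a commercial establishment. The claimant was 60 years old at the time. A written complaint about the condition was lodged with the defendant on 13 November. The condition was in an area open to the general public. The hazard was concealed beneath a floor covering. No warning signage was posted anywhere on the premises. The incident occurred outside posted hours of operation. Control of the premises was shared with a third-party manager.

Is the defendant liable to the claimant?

(1) entrant a minor — not met.
(i) exclusive control — fails.
(A) no signage posted — met.
(B) no remedial action — holds.
(C) complaint lodged — satisfied.
(ii) = T AND T AND T = true.
(a): F OR T → true.
(A) public area — satisfied.
(B) commercial use — met.
So (i) is satisfied (T AND T).
(ii) not (consent to enter) — fails.
(A) condition ≥21 days old — fails.
(B) during posted hours — fails.
So (iii) is not satisfied (F AND F).
So (b) is satisfied (T OR F OR F).
(2) = T AND T = true.
Overall: F OR T → true.

Yes — liable.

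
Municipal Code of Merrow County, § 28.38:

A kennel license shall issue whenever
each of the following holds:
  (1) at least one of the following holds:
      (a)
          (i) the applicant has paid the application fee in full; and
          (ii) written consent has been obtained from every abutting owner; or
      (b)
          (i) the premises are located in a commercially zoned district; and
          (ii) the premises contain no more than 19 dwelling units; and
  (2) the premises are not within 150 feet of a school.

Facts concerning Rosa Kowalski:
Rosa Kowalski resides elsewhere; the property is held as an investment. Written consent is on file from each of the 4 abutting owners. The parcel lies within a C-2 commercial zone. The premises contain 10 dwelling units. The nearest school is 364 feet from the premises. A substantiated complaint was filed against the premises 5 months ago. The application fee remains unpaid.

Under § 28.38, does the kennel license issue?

(i) fee paid — not met.
(ii) all abutters consent — satisfied.
So (a) is not satisfied (F AND T).
(i) commercially zoned — satisfied.
(ii) ≤ 19 units — holds.
(b) = T AND T = true.
(1) = F OR T = true.
(2) ≥150 ft from school — met.
So Overall is satisfied (T AND T).

Yes — granted.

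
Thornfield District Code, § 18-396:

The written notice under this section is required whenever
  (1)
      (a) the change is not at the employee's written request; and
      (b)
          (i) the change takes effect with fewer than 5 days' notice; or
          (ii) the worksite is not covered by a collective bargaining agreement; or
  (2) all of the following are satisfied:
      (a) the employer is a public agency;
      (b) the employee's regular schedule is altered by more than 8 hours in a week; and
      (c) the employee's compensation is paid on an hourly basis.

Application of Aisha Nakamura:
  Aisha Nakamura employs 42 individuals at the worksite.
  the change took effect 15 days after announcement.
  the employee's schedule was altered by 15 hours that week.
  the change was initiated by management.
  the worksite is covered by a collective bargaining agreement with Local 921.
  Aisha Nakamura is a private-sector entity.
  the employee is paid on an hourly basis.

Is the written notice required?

(a) not employee-requested — holds.
(i) < 5 days' notice — not met.
(ii) no CBA — not met.
(b) = F OR F = false.
So (1) is not satisfied (T AND F).
(a) public agency — not met.
(b) schedule shift > 8h — holds.
(c) hourly-paid — holds.
(2) = F AND T AND T = false.
So Overall is not satisfied (F OR F).

No — not required.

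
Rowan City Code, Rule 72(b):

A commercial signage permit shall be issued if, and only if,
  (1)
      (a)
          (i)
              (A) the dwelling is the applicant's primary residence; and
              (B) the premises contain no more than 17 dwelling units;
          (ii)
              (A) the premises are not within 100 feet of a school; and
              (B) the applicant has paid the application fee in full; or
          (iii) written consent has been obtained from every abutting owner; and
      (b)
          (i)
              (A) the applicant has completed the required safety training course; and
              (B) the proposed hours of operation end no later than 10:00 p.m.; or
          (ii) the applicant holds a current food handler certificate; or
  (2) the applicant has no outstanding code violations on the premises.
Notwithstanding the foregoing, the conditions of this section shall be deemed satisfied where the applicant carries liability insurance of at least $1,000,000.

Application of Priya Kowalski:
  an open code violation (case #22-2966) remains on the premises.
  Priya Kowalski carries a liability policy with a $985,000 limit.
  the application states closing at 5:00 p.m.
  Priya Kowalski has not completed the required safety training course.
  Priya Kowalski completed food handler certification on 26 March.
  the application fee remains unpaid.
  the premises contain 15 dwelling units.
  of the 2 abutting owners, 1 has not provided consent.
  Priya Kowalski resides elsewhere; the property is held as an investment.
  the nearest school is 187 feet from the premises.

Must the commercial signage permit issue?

No — denied.

(A) primary residence — fails.
(B) ≤ 17 units — holds.
(i): F AND T → false.
(A) ≥100 ft from school — satisfied.
(B) fee paid — not satisfied.
(ii): T AND F → false.
(iii) all abutters consent — not met.
(a): F OR F OR F → false.
(A) safety training — not met.
(B) closes by 10 p.m. — holds.
(i): F AND T → false.
(ii) food handler cert. — holds.
So (b) is satisfied (F OR T).
(1) = F AND T = false.
(2) no code violations — fails.
Overall = F OR F = false.
Exception (insurance ≥ $1,000,000) — not satisfied.
Result: main false OR exception false → false.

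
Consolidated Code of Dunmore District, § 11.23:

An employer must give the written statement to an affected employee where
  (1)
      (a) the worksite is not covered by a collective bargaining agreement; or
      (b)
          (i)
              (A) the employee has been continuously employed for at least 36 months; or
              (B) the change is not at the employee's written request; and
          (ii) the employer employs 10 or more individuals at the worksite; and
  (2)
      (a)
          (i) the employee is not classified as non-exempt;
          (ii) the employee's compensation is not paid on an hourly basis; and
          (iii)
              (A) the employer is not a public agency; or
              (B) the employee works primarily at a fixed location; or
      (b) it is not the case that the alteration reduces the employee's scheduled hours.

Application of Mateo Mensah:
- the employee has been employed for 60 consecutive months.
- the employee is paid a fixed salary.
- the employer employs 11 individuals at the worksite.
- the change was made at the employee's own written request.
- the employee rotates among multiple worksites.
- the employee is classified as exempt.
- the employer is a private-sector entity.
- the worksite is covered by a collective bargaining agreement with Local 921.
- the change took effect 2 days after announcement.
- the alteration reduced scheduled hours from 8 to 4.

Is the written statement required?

Yes — required.

(a) no CBA — fails.
(A) tenure ≥ 36 mo. — satisfied.
(B) not employee-requested — not satisfied.
(i) = T OR F = true.
(ii) ≥ 10 at site — satisfied.
So (b) is satisfied (T AND T).
(1): F OR T → true.
(i) not (non-exempt) — holds.
(ii) not (hourly-paid) — satisfied.
(A) not (public agency) — met.
(B) fixed location — not satisfied.
(iii) = T OR F = true.
(a) = T AND T AND T = true.
(b) not (hours reduced) — not satisfied.
(2) = T OR F = true.
Overall = T AND T = true.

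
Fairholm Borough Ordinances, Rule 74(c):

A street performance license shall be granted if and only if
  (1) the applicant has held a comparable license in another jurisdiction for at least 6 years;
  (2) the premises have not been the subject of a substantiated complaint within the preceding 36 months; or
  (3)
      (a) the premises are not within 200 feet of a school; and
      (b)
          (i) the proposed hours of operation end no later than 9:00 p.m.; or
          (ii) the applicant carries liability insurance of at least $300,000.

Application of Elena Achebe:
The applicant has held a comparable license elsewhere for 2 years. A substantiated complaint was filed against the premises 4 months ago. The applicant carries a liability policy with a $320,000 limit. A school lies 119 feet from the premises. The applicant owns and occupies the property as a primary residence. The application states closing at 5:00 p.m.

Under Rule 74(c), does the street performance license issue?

(1) prior license ≥ 6 yr — not satisfied.
(2) no complaint in 36 mo. — not met.
(a) ≥200 ft from school — fails.
(i) closes by 9 p.m. — met.
(ii) insurance ≥ $300,000 — met.
(b): T OR T → true.
So (3) is not satisfied (F AND T).
Overall = F OR F OR F = false.

No — denied.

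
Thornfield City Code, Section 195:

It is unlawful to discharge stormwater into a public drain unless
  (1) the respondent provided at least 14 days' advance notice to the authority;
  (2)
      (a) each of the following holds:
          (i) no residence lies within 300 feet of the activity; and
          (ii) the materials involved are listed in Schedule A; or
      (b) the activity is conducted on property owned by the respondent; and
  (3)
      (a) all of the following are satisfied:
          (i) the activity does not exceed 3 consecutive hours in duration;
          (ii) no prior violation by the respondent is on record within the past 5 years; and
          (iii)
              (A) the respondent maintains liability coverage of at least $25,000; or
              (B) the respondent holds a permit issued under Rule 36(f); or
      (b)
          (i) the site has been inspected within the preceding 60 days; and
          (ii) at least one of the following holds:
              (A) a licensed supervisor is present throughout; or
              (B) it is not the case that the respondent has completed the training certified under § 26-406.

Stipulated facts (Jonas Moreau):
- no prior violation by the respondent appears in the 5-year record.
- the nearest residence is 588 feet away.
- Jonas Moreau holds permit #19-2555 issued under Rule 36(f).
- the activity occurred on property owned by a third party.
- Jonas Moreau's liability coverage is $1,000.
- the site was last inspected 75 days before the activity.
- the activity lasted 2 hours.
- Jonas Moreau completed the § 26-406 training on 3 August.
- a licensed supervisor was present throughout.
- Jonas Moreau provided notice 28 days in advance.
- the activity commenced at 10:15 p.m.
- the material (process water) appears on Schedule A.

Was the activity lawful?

Yes — lawful.

(1) ≥14 days' notice — met.
(i) no residence in 300 ft — holds.
(ii) Schedule A material — holds.
(a) = T AND T = true.
(b) own property — not met.
So (2) is satisfied (T OR F).
(i) ≤ 3 hrs duration — holds.
(ii) no prior violation — met.
(A) coverage ≥ $25,000 — not met.
(B) holds permit — holds.
So (iii) is satisfied (F OR T).
So (a) is satisfied (T AND T AND T).
(i) site inspected — not satisfied.
(A) supervisor present — holds.
(B) not (training certified) — fails.
(ii): T OR F → true.
(b) = F AND T = false.
So (3) is satisfied (T OR F).
Overall: T AND T AND T → true.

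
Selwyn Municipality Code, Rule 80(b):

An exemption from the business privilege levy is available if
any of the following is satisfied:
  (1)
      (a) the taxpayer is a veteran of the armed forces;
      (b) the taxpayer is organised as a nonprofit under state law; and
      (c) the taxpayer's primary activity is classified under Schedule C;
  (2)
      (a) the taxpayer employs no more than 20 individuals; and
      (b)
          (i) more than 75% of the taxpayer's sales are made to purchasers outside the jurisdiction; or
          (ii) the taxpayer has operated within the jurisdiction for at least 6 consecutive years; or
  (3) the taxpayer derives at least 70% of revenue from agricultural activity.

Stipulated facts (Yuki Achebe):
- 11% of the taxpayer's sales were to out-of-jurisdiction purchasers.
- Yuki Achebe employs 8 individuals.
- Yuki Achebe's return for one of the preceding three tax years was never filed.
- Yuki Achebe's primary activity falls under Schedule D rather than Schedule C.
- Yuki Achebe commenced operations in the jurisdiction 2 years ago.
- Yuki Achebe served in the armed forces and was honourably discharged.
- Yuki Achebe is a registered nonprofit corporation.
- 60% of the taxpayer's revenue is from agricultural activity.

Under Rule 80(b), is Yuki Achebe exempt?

No — not exempt.

(a) veteran — satisfied.
(b) nonprofit — met.
(c) Schedule C activity — not met.
(1): T AND T AND F → false.
(a) ≤ 20 employees — holds.
(i) >75% out-of-jur. sales — not met.
(ii) ≥ 6 yrs in jurisdiction — not satisfied.
(b): F OR F → false.
(2) = T AND F = false.
(3) ≥70% agricultural — fails.
Overall: F OR F OR F → false.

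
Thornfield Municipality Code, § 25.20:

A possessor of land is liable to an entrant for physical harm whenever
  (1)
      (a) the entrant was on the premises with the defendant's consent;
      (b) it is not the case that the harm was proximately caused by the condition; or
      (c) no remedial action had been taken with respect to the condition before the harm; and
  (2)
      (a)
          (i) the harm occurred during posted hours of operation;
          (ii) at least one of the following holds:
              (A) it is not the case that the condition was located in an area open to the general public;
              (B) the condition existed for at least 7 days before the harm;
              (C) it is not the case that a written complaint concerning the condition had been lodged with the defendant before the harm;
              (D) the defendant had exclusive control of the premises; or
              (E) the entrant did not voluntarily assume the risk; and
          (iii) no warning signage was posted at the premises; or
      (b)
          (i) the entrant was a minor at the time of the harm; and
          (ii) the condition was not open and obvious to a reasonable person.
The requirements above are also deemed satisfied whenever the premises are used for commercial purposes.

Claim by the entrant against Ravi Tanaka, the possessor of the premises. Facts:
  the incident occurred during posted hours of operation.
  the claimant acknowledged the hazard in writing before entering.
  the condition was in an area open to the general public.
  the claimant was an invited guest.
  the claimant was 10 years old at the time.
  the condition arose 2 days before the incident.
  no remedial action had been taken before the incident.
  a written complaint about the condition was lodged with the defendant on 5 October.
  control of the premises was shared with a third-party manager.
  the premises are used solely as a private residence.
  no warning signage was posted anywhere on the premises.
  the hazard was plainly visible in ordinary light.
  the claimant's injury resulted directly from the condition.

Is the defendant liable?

No — not liable.

(a) consent to enter — met.
(b) not (proximate cause) — not satisfied.
(c) no remedial action — holds.
(1): T OR F OR T → true.
(i) during posted hours — met.
(A) not (public area) — not satisfied.
(B) condition ≥7 days old — not met.
(C) not (complaint lodged) — not met.
(D) exclusive control — not satisfied.
(E) no assumed risk — not satisfied.
(ii) = F OR F OR F OR F OR F = false.
(iii) no signage posted — holds.
(a): T AND F AND T → false.
(i) entrant a minor — holds.
(ii) not open/obvious — not met.
So (b) is not satisfied (T AND F).
(2): F OR F → false.
Overall = T AND F = false.
Exception (commercial use) — not satisfied.
Result: main false OR exception false → false.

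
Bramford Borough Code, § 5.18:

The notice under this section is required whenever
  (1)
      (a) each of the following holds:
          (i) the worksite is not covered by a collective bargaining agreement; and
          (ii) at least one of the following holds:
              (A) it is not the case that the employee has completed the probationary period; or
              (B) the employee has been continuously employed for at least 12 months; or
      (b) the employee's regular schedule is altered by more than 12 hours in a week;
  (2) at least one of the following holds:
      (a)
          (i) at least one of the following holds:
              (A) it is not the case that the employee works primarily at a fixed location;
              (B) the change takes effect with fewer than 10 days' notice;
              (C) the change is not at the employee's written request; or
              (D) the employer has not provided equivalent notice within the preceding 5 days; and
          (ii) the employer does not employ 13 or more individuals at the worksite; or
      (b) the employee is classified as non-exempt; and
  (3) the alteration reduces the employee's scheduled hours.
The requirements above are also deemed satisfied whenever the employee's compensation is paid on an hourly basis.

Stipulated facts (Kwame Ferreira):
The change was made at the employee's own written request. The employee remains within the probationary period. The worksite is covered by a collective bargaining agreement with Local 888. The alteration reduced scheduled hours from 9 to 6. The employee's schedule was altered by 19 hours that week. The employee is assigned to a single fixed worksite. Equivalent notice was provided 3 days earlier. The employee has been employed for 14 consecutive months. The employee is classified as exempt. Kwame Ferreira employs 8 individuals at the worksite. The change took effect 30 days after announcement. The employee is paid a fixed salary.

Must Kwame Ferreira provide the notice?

No — not required.

(i) no CBA — not satisfied.
(A) not (past probation) — met.
(B) tenure ≥ 12 mo. — satisfied.
(ii) = T OR T = true.
So (a) is not satisfied (F AND T).
(b) schedule shift > 12h — holds.
(1) = F OR T = true.
(A) not (fixed location) — fails.
(B) < 10 days' notice — not met.
(C) not employee-requested — not met.
(D) no recent notice — not satisfied.
(i) = F OR F OR F OR F = false.
(ii) not (≥ 13 at site) — satisfied.
So (a) is not satisfied (F AND T).
(b) non-exempt — not satisfied.
(2): F OR F → false.
(3) hours reduced — satisfied.
Overall = T AND F AND T = false.
Exception (hourly-paid) — not satisfied.
Result: main false OR exception false → false.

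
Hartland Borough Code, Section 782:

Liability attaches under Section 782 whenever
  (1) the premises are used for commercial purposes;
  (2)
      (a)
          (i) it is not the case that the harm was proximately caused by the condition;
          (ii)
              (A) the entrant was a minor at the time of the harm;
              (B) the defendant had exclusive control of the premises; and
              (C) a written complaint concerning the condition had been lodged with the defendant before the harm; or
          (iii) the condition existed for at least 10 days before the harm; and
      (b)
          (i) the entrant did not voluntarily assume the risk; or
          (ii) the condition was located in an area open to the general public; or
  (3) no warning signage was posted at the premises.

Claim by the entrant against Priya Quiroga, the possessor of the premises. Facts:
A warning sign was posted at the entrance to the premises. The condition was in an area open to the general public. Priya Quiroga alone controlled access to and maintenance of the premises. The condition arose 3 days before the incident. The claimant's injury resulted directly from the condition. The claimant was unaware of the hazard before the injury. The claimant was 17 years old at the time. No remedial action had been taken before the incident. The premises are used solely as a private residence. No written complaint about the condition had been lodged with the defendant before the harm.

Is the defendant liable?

No — not liable.

(1) commercial use — not satisfied.
(i) not (proximate cause) — not met.
(A) entrant a minor — holds.
(B) exclusive control — satisfied.
(C) complaint lodged — not met.
(ii) = T AND T AND F = false.
(iii) condition ≥10 days old — not satisfied.
(a): F OR F OR F → false.
(i) no assumed risk — met.
(ii) public area — met.
(b) = T OR T = true.
(2) = F AND T = false.
(3) no signage posted — not satisfied.
Overall = F OR F OR F = false.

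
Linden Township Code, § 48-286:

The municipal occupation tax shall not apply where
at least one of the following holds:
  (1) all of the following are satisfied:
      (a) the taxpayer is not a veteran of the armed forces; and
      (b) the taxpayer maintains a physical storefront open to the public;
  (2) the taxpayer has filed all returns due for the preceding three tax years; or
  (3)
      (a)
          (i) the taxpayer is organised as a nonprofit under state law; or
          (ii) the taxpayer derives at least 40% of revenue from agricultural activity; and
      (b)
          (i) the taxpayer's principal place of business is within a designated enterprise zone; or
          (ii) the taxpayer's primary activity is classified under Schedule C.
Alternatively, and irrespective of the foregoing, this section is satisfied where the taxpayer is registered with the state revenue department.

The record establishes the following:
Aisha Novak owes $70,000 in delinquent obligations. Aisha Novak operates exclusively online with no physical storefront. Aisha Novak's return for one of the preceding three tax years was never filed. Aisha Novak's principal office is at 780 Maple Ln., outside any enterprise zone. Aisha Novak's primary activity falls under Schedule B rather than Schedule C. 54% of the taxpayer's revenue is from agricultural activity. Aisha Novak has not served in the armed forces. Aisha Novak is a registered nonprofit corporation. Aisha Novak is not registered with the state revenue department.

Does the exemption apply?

(a) not (veteran) — holds.
(b) has storefront — not met.
(1) = T AND F = false.
(2) returns current — not met.
(i) nonprofit — holds.
(ii) ≥40% agricultural — satisfied.
(a): T OR T → true.
(i) in enterprise zone — not met.
(ii) Schedule C activity — fails.
(b) = F OR F = false.
So (3) is not satisfied (T AND F).
So Overall is not satisfied (F OR F OR F).
Exception (state-registered) — not satisfied.
Result: main false OR exception false → false.

No — not exempt.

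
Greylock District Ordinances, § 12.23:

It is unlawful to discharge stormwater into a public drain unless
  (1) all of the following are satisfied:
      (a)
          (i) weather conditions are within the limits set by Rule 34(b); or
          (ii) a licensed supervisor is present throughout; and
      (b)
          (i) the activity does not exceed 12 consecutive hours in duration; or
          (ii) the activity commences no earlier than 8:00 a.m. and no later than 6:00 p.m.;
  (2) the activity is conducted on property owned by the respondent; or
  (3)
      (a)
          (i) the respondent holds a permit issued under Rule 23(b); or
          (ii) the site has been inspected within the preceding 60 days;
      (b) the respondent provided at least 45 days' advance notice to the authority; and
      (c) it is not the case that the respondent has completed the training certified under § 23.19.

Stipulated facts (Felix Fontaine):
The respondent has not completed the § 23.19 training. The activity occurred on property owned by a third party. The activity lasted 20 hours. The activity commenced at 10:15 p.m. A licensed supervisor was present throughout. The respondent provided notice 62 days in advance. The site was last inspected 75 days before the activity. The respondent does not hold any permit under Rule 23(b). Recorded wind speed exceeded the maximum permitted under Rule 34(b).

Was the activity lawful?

No — unlawful.

(i) weather ok — not satisfied.
(ii) supervisor present — holds.
(a): F OR T → true.
(i) ≤ 12 hrs duration — not satisfied.
(ii) start within hours — fails.
(b) = F OR F = false.
(1) = T AND F = false.
(2) own property — fails.
(i) holds permit — not satisfied.
(ii) site inspected — fails.
(a) = F OR F = false.
(b) ≥45 days' notice — met.
(c) not (training certified) — met.
So (3) is not satisfied (F AND T AND T).
So Overall is not satisfied (F OR F OR F).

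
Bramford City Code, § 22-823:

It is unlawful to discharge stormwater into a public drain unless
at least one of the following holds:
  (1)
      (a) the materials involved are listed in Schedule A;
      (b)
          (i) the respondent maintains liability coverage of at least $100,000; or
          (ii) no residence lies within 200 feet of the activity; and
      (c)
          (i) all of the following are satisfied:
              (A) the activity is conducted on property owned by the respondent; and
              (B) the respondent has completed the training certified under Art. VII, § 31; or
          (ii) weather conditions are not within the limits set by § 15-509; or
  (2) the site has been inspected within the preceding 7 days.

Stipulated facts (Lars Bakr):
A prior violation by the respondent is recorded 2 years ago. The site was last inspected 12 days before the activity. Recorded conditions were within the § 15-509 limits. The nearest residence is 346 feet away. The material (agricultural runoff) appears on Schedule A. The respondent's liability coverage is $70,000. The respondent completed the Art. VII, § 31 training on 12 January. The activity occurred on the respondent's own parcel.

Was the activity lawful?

Yes — lawful.

(a) Schedule A material — satisfied.
(i) coverage ≥ $100,000 — not satisfied.
(ii) no residence in 200 ft — met.
(b): F OR T → true.
(A) own property — met.
(B) training certified — satisfied.
(i): T AND T → true.
(ii) not (weather ok) — not satisfied.
(c) = T OR F = true.
(1): T AND T AND T → true.
(2) site inspected — fails.
Overall: T OR F → true.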